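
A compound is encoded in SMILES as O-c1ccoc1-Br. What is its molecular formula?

Heavy atoms from the SMILES: 1 Br, 4 C, 2 O.
Implicit hydrogens by atom environment:
  2 × C (aromatic): 1 H each → 2
  2 × C (aromatic): no H
  1 × Br: no H
  1 × O: 1 H
  1 × O (aromatic): no H
  Total hydrogens = 3.
Molecular formula: C4H3BrO2

C4H3BrO2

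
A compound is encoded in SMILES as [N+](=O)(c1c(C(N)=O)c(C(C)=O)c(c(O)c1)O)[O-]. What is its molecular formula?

C9H8N2O6

Heavy atoms from the SMILES: 9 C, 2 N, 6 O.
Implicit hydrogens by atom environment:
  5 × C (aromatic): no H
  3 × O: no H
  2 × C: no H
  2 × O: 1 H each → 2
  1 × C: 3 H
  1 × C (aromatic): 1 H
  1 × N: 2 H
  1 × N (charge +1): no H
  1 × O (charge -1): no H
  Total hydrogens = 8.
Molecular formula: C9H8N2O6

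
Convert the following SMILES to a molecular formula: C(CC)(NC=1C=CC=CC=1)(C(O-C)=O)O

Heavy atoms from the SMILES: 11 C, 1 N, 3 O.
Implicit hydrogens by atom environment:
  5 × C (aromatic): 1 H each → 5
  2 × C: 3 H each → 6
  2 × C: no H
  2 × O: no H
  1 × C: 2 H
  1 × C (aromatic): no H
  1 × N: 1 H
  1 × O: 1 H
  Total hydrogens = 15.
Molecular formula: C11H15NO3

C11H15NO3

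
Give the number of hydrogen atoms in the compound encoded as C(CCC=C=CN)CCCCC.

21

Hydrogens are implicit in SMILES; fill each atom to its normal valence:
  7 × C: 2 H each → 14
  2 × C: 1 H each → 2
  1 × C: 3 H
  1 × C: no H
  1 × N: 2 H
  Total hydrogens = 21.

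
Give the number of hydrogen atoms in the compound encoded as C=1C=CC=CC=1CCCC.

14

Hydrogens are implicit in SMILES; fill each atom to its normal valence:
  5 × C (aromatic): 1 H each → 5
  3 × C: 2 H each → 6
  1 × C: 3 H
  1 × C (aromatic): no H
  Total hydrogens = 14.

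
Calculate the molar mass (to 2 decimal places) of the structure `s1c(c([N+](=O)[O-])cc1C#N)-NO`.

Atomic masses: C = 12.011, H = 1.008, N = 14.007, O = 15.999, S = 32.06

Molecular formula: C5H3N3O3S.
M = 5×12.011 + 3×1.008 + 3×14.007 + 3×15.999 + 1×32.06 = 185.16 g/mol.

185.16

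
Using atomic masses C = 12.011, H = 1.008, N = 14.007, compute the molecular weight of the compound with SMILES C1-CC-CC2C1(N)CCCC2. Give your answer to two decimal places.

153.27

Molecular formula: C10H19N.
M = 10×12.011 + 19×1.008 + 1×14.007 = 153.27 g/mol.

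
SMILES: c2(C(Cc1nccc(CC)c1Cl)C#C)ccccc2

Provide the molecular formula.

Heavy atoms from the SMILES: 17 C, 1 Cl, 1 N.
Implicit hydrogens by atom environment:
  7 × C (aromatic): 1 H each → 7
  4 × C (aromatic): no H
  2 × C: 2 H each → 4
  2 × C: 1 H each → 2
  1 × C: 3 H
  1 × C: no H
  1 × Cl: no H
  1 × N (aromatic): no H
  Total hydrogens = 16.
Molecular formula: C17H16ClN

C17H16ClN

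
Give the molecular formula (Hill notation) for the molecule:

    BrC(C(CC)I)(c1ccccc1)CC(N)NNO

C12H19BrIN3O

Heavy atoms from the SMILES: 1 Br, 12 C, 1 I, 3 N, 1 O.
Implicit hydrogens by atom environment:
  5 × C (aromatic): 1 H each → 5
  2 × C: 2 H each → 4
  2 × C: 1 H each → 2
  2 × N: 1 H each → 2
  1 × Br: no H
  1 × C: 3 H
  1 × C: no H
  1 × C (aromatic): no H
  1 × I: no H
  1 × N: 2 H
  1 × O: 1 H
  Total hydrogens = 19.
Molecular formula: C12H19BrIN3O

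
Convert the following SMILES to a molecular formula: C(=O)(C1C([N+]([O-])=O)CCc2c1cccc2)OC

C12H13NO4

Heavy atoms from the SMILES: 12 C, 1 N, 4 O.
Implicit hydrogens by atom environment:
  4 × C (aromatic): 1 H each → 4
  3 × O: no H
  2 × C: 2 H each → 4
  2 × C: 1 H each → 2
  2 × C (aromatic): no H
  1 × C: 3 H
  1 × C: no H
  1 × N (charge +1): no H
  1 × O (charge -1): no H
  Total hydrogens = 13.
Molecular formula: C12H13NO4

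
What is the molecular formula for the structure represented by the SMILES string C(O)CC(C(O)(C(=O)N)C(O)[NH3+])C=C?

Heavy atoms from the SMILES: 8 C, 2 N, 4 O.
Implicit hydrogens by atom environment:
  3 × C: 2 H each → 6
  3 × C: 1 H each → 3
  3 × O: 1 H each → 3
  2 × C: no H
  1 × N (charge +1): 3 H
  1 × N: 2 H
  1 × O: no H
  Total hydrogens = 17.
Net charge +1.
Molecular formula: C8H17N2O4+

C8H17N2O4+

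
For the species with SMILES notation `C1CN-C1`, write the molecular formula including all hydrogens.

Heavy atoms from the SMILES: 3 C, 1 N.
Implicit hydrogens by atom environment:
  3 × C: 2 H each → 6
  1 × N: 1 H
  Total hydrogens = 7.
Molecular formula: C3H7N

C3H7N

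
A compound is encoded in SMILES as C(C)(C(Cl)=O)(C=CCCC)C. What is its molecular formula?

Heavy atoms from the SMILES: 9 C, 1 Cl, 1 O.
Implicit hydrogens by atom environment:
  3 × C: 3 H each → 9
  2 × C: 2 H each → 4
  2 × C: 1 H each → 2
  2 × C: no H
  1 × Cl: no H
  1 × O: no H
  Total hydrogens = 15.
Molecular formula: C9H15ClO

C9H15ClO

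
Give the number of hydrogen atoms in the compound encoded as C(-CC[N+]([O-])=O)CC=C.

11

Hydrogens are implicit in SMILES; fill each atom to its normal valence:
  5 × C: 2 H each → 10
  1 × C: 1 H
  1 × N (charge +1): no H
  1 × O: no H
  1 × O (charge -1): no H
  Total hydrogens = 11.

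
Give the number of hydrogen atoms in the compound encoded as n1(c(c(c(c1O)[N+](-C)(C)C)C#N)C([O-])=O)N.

12

Hydrogens are implicit in SMILES; fill each atom to its normal valence:
  4 × C (aromatic): no H
  3 × C: 3 H each → 9
  2 × C: no H
  1 × N: 2 H
  1 × N (aromatic): no H
  1 × N: no H
  1 × N (charge +1): no H
  1 × O: 1 H
  1 × O: no H
  1 × O (charge -1): no H
  Total hydrogens = 12.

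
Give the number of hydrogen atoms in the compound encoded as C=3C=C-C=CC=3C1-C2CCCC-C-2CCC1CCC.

28

Hydrogens are implicit in SMILES; fill each atom to its normal valence:
  8 × C: 2 H each → 16
  5 × C (aromatic): 1 H each → 5
  4 × C: 1 H each → 4
  1 × C: 3 H
  1 × C (aromatic): no H
  Total hydrogens = 28.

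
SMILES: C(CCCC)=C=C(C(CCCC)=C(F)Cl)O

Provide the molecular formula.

Heavy atoms from the SMILES: 13 C, 1 Cl, 1 F, 1 O.
Implicit hydrogens by atom environment:
  6 × C: 2 H each → 12
  4 × C: no H
  2 × C: 3 H each → 6
  1 × C: 1 H
  1 × Cl: no H
  1 × F: no H
  1 × O: 1 H
  Total hydrogens = 20.
Molecular formula: C13H20ClFO

C13H20ClFO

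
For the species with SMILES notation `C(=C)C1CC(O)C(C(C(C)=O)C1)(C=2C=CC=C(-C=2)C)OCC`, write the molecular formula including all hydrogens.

Heavy atoms from the SMILES: 19 C, 3 O.
Implicit hydrogens by atom environment:
  4 × C: 2 H each → 8
  4 × C: 1 H each → 4
  4 × C (aromatic): 1 H each → 4
  3 × C: 3 H each → 9
  2 × C: no H
  2 × C (aromatic): no H
  2 × O: no H
  1 × O: 1 H
  Total hydrogens = 26.
Molecular formula: C19H26O3

C19H26O3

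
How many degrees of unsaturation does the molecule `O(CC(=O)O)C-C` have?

1

Molecular formula from the SMILES: C4H8O3.
DoU = (2C + 2 + N − H − X)/2 = (2·4 + 2 + 0 − 8 − 0)/2 = 2/2 = 1.
(Structurally: 0 ring(s) + 1 π bond(s) = 1.)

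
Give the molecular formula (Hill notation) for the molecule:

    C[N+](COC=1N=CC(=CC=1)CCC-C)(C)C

C13H23N2O+

Heavy atoms from the SMILES: 13 C, 2 N, 1 O.
Implicit hydrogens by atom environment:
  4 × C: 3 H each → 12
  4 × C: 2 H each → 8
  3 × C (aromatic): 1 H each → 3
  2 × C (aromatic): no H
  1 × N (aromatic): no H
  1 × N (charge +1): no H
  1 × O: no H
  Total hydrogens = 23.
Net charge +1.
Molecular formula: C13H23N2O+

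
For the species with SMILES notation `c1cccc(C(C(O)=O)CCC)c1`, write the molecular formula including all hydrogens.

C11H14O2

Heavy atoms from the SMILES: 11 C, 2 O.
Implicit hydrogens by atom environment:
  5 × C (aromatic): 1 H each → 5
  2 × C: 2 H each → 4
  1 × C: 3 H
  1 × C: 1 H
  1 × C (aromatic): no H
  1 × C: no H
  1 × O: 1 H
  1 × O: no H
  Total hydrogens = 14.
Molecular formula: C11H14O2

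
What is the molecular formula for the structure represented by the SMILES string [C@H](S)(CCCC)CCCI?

C8H17IS

Heavy atoms from the SMILES: 8 C, 1 I, 1 S.
Implicit hydrogens by atom environment:
  6 × C: 2 H each → 12
  1 × C: 3 H
  1 × C: 1 H
  1 × I: no H
  1 × S: 1 H
  Total hydrogens = 17.
Molecular formula: C8H17IS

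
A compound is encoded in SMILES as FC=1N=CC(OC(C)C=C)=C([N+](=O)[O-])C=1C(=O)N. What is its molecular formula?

C10H10FN3O4

Heavy atoms from the SMILES: 10 C, 1 F, 3 N, 4 O.
Implicit hydrogens by atom environment:
  4 × C (aromatic): no H
  3 × O: no H
  2 × C: 1 H each → 2
  1 × C: 3 H
  1 × C: 2 H
  1 × C (aromatic): 1 H
  1 × C: no H
  1 × F: no H
  1 × N: 2 H
  1 × N (aromatic): no H
  1 × N (charge +1): no H
  1 × O (charge -1): no H
  Total hydrogens = 10.
Molecular formula: C10H10FN3O4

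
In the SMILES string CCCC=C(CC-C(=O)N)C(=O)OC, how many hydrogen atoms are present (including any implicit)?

17

Hydrogens are implicit in SMILES; fill each atom to its normal valence:
  4 × C: 2 H each → 8
  3 × C: no H
  3 × O: no H
  2 × C: 3 H each → 6
  1 × C: 1 H
  1 × N: 2 H
  Total hydrogens = 17.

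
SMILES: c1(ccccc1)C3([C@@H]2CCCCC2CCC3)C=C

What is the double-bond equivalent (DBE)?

7

Molecular formula from the SMILES: C18H24.
DoU = (2C + 2 + N − H − X)/2 = (2·18 + 2 + 0 − 24 − 0)/2 = 14/2 = 7.
(Structurally: 3 ring(s) + 4 π bond(s) = 7.)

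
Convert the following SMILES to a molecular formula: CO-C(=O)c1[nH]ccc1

Heavy atoms from the SMILES: 6 C, 1 N, 2 O.
Implicit hydrogens by atom environment:
  3 × C (aromatic): 1 H each → 3
  2 × O: no H
  1 × C: 3 H
  1 × C (aromatic): no H
  1 × C: no H
  1 × N (aromatic): 1 H
  Total hydrogens = 7.
Molecular formula: C6H7NO2

C6H7NO2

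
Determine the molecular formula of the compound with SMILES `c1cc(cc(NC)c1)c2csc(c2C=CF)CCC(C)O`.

Heavy atoms from the SMILES: 17 C, 1 F, 1 N, 1 O, 1 S.
Implicit hydrogens by atom environment:
  5 × C (aromatic): 1 H each → 5
  5 × C (aromatic): no H
  3 × C: 1 H each → 3
  2 × C: 3 H each → 6
  2 × C: 2 H each → 4
  1 × F: no H
  1 × N: 1 H
  1 × O: 1 H
  1 × S (aromatic): no H
  Total hydrogens = 20.
Molecular formula: C17H20FNOS

C17H20FNOS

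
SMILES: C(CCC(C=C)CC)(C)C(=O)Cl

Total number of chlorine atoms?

1

The symbol for chlorine appears 1 time in the SMILES.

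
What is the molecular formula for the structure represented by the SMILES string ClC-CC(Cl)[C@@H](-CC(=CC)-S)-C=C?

Heavy atoms from the SMILES: 10 C, 2 Cl, 1 S.
Implicit hydrogens by atom environment:
  4 × C: 2 H each → 8
  4 × C: 1 H each → 4
  2 × Cl: no H
  1 × C: 3 H
  1 × C: no H
  1 × S: 1 H
  Total hydrogens = 16.
Molecular formula: C10H16Cl2S

C10H16Cl2S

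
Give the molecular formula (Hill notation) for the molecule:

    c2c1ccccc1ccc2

C10H8

Heavy atoms from the SMILES: 10 C.
Implicit hydrogens by atom environment:
  8 × C (aromatic): 1 H each → 8
  2 × C (aromatic): no H
  Total hydrogens = 8.
Molecular formula: C10H8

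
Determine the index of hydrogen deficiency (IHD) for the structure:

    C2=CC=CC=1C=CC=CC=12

7

Molecular formula from the SMILES: C10H8.
DoU = (2C + 2 + N − H − X)/2 = (2·10 + 2 + 0 − 8 − 0)/2 = 14/2 = 7.
(Structurally: 2 ring(s) + 5 π bond(s) = 7.)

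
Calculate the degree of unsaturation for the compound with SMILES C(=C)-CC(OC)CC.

Molecular formula from the SMILES: C7H14O.
DoU = (2C + 2 + N − H − X)/2 = (2·7 + 2 + 0 − 14 − 0)/2 = 2/2 = 1.
(Structurally: 0 ring(s) + 1 π bond(s) = 1.)

1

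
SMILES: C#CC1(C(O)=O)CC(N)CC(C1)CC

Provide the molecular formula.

C11H17NO2

Heavy atoms from the SMILES: 11 C, 1 N, 2 O.
Implicit hydrogens by atom environment:
  4 × C: 2 H each → 8
  3 × C: 1 H each → 3
  3 × C: no H
  1 × C: 3 H
  1 × N: 2 H
  1 × O: 1 H
  1 × O: no H
  Total hydrogens = 17.
Molecular formula: C11H17NO2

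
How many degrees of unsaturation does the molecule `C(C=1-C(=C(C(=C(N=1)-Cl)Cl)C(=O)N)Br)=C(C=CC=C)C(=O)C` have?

9

Molecular formula from the SMILES: C14H11BrCl2N2O2.
DoU = (2C + 2 + N − H − X)/2 = (2·14 + 2 + 2 − 11 − 3)/2 = 18/2 = 9.
(Structurally: 1 ring(s) + 8 π bond(s) = 9.)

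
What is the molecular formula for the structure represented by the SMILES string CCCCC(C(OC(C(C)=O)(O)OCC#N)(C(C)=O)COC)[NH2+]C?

C16H29N2O6+

Heavy atoms from the SMILES: 16 C, 2 N, 6 O.
Implicit hydrogens by atom environment:
  5 × C: 3 H each → 15
  5 × C: 2 H each → 10
  5 × C: no H
  5 × O: no H
  1 × C: 1 H
  1 × N (charge +1): 2 H
  1 × N: no H
  1 × O: 1 H
  Total hydrogens = 29.
Net charge +1.
Molecular formula: C16H29N2O6+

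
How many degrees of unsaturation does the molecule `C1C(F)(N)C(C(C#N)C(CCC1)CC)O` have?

Molecular formula from the SMILES: C11H19FN2O.
DoU = (2C + 2 + N − H − X)/2 = (2·11 + 2 + 2 − 19 − 1)/2 = 6/2 = 3.
(Structurally: 1 ring(s) + 2 π bond(s) = 3.)

3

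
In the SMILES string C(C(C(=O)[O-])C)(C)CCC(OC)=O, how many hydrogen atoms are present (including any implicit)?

15

Hydrogens are implicit in SMILES; fill each atom to its normal valence:
  3 × C: 3 H each → 9
  3 × O: no H
  2 × C: 2 H each → 4
  2 × C: 1 H each → 2
  2 × C: no H
  1 × O (charge -1): no H
  Total hydrogens = 15.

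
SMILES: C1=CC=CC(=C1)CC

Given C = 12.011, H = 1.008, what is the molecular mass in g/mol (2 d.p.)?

Molecular formula: C8H10.
M = 8×12.011 + 10×1.008 = 106.17 g/mol.

106.17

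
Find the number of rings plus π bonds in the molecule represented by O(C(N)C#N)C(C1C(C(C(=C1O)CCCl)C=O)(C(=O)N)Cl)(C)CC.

Molecular formula from the SMILES: C15H21Cl2N3O4.
DoU = (2C + 2 + N − H − X)/2 = (2·15 + 2 + 3 − 21 − 2)/2 = 12/2 = 6.
(Structurally: 1 ring(s) + 5 π bond(s) = 6.)

6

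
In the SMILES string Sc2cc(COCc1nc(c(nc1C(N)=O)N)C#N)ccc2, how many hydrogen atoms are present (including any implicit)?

Hydrogens are implicit in SMILES; fill each atom to its normal valence:
  6 × C (aromatic): no H
  4 × C (aromatic): 1 H each → 4
  2 × C: 2 H each → 4
  2 × C: no H
  2 × N: 2 H each → 4
  2 × N (aromatic): no H
  2 × O: no H
  1 × N: no H
  1 × S: 1 H
  Total hydrogens = 13.

13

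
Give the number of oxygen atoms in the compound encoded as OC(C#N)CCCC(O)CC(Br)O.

3

The symbol for oxygen appears 3 times in the SMILES.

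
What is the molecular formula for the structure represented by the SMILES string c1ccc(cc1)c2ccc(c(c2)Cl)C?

Heavy atoms from the SMILES: 13 C, 1 Cl.
Implicit hydrogens by atom environment:
  8 × C (aromatic): 1 H each → 8
  4 × C (aromatic): no H
  1 × C: 3 H
  1 × Cl: no H
  Total hydrogens = 11.
Molecular formula: C13H11Cl

C13H11Cl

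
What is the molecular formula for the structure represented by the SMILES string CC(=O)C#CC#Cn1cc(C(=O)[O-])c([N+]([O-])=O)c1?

Heavy atoms from the SMILES: 11 C, 2 N, 5 O.
Implicit hydrogens by atom environment:
  6 × C: no H
  3 × O: no H
  2 × C (aromatic): 1 H each → 2
  2 × C (aromatic): no H
  2 × O (charge -1): no H
  1 × C: 3 H
  1 × N (aromatic): no H
  1 × N (charge +1): no H
  Total hydrogens = 5.
Net charge -1.
Molecular formula: C11H5N2O5-

C11H5N2O5-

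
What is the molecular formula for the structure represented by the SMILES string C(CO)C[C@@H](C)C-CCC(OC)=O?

C10H20O3

Heavy atoms from the SMILES: 10 C, 3 O.
Implicit hydrogens by atom environment:
  6 × C: 2 H each → 12
  2 × C: 3 H each → 6
  2 × O: no H
  1 × C: 1 H
  1 × C: no H
  1 × O: 1 H
  Total hydrogens = 20.
Molecular formula: C10H20O3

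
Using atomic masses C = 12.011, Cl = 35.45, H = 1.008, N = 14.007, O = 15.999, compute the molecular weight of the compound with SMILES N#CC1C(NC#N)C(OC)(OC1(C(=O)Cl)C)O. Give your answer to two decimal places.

259.65

Molecular formula: C9H10ClN3O4.
M = 9×12.011 + 1×35.45 + 10×1.008 + 3×14.007 + 4×15.999 = 259.65 g/mol.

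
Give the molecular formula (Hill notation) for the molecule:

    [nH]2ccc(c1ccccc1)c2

C10H9N

Heavy atoms from the SMILES: 10 C, 1 N.
Implicit hydrogens by atom environment:
  8 × C (aromatic): 1 H each → 8
  2 × C (aromatic): no H
  1 × N (aromatic): 1 H
  Total hydrogens = 9.
Molecular formula: C10H9N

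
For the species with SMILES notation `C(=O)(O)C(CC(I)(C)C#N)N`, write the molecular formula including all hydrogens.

Heavy atoms from the SMILES: 6 C, 1 I, 2 N, 2 O.
Implicit hydrogens by atom environment:
  3 × C: no H
  1 × C: 3 H
  1 × C: 2 H
  1 × C: 1 H
  1 × I: no H
  1 × N: 2 H
  1 × N: no H
  1 × O: 1 H
  1 × O: no H
  Total hydrogens = 9.
Molecular formula: C6H9IN2O2

C6H9IN2O2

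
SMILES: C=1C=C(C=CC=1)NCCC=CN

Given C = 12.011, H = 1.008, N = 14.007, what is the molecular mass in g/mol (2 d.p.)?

162.24

Molecular formula: C10H14N2.
M = 10×12.011 + 14×1.008 + 2×14.007 = 162.24 g/mol.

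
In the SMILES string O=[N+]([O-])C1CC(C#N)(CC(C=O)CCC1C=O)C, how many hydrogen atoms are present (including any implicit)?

16

Hydrogens are implicit in SMILES; fill each atom to its normal valence:
  5 × C: 1 H each → 5
  4 × C: 2 H each → 8
  3 × O: no H
  2 × C: no H
  1 × C: 3 H
  1 × N (charge +1): no H
  1 × N: no H
  1 × O (charge -1): no H
  Total hydrogens = 16.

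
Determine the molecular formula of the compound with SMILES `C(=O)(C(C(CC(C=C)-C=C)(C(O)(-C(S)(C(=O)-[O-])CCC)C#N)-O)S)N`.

C16H23N2O5S2-

Heavy atoms from the SMILES: 16 C, 2 N, 5 O, 2 S.
Implicit hydrogens by atom environment:
  6 × C: no H
  5 × C: 2 H each → 10
  4 × C: 1 H each → 4
  2 × O: 1 H each → 2
  2 × O: no H
  2 × S: 1 H each → 2
  1 × C: 3 H
  1 × N: 2 H
  1 × N: no H
  1 × O (charge -1): no H
  Total hydrogens = 23.
Net charge -1.
Molecular formula: C16H23N2O5S2-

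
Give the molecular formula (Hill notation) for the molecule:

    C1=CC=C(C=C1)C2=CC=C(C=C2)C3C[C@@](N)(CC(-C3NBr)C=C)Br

C20H22Br2N2

Heavy atoms from the SMILES: 2 Br, 20 C, 2 N.
Implicit hydrogens by atom environment:
  9 × C (aromatic): 1 H each → 9
  4 × C: 1 H each → 4
  3 × C: 2 H each → 6
  3 × C (aromatic): no H
  2 × Br: no H
  1 × C: no H
  1 × N: 2 H
  1 × N: 1 H
  Total hydrogens = 22.
Molecular formula: C20H22Br2N2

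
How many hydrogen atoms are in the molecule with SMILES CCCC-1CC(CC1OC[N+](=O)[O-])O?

Hydrogens are implicit in SMILES; fill each atom to its normal valence:
  5 × C: 2 H each → 10
  3 × C: 1 H each → 3
  2 × O: no H
  1 × C: 3 H
  1 × N (charge +1): no H
  1 × O: 1 H
  1 × O (charge -1): no H
  Total hydrogens = 17.

17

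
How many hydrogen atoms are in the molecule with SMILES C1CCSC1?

8

Hydrogens are implicit in SMILES; fill each atom to its normal valence:
  4 × C: 2 H each → 8
  1 × S: no H
  Total hydrogens = 8.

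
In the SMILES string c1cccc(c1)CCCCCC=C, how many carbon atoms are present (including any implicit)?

13

The symbol for carbon appears 13 times in the SMILES. Lowercase c denotes aromatic carbon and counts toward C.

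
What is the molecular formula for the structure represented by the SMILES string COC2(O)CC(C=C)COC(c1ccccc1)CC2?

Heavy atoms from the SMILES: 16 C, 3 O.
Implicit hydrogens by atom environment:
  5 × C: 2 H each → 10
  5 × C (aromatic): 1 H each → 5
  3 × C: 1 H each → 3
  2 × O: no H
  1 × C: 3 H
  1 × C: no H
  1 × C (aromatic): no H
  1 × O: 1 H
  Total hydrogens = 22.
Molecular formula: C16H22O3

C16H22O3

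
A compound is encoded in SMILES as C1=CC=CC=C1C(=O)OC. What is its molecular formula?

Heavy atoms from the SMILES: 8 C, 2 O.
Implicit hydrogens by atom environment:
  5 × C (aromatic): 1 H each → 5
  2 × O: no H
  1 × C: 3 H
  1 × C (aromatic): no H
  1 × C: no H
  Total hydrogens = 8.
Molecular formula: C8H8O2

C8H8O2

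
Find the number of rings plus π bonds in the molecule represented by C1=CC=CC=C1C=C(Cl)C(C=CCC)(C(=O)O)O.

Molecular formula from the SMILES: C14H15ClO3.
DoU = (2C + 2 + N − H − X)/2 = (2·14 + 2 + 0 − 15 − 1)/2 = 14/2 = 7.
(Structurally: 1 ring(s) + 6 π bond(s) = 7.)

7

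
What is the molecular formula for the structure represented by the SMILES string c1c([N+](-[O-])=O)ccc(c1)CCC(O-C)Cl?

C10H12ClNO3

Heavy atoms from the SMILES: 10 C, 1 Cl, 1 N, 3 O.
Implicit hydrogens by atom environment:
  4 × C (aromatic): 1 H each → 4
  2 × C: 2 H each → 4
  2 × C (aromatic): no H
  2 × O: no H
  1 × C: 3 H
  1 × C: 1 H
  1 × Cl: no H
  1 × N (charge +1): no H
  1 × O (charge -1): no H
  Total hydrogens = 12.
Molecular formula: C10H12ClNO3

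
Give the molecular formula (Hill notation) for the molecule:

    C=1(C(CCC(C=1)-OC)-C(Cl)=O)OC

C9H13ClO3

Heavy atoms from the SMILES: 9 C, 1 Cl, 3 O.
Implicit hydrogens by atom environment:
  3 × C: 1 H each → 3
  3 × O: no H
  2 × C: 3 H each → 6
  2 × C: 2 H each → 4
  2 × C: no H
  1 × Cl: no H
  Total hydrogens = 13.
Molecular formula: C9H13ClO3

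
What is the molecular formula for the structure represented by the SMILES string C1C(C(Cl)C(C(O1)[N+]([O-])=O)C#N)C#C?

C8H7ClN2O3

Heavy atoms from the SMILES: 8 C, 1 Cl, 2 N, 3 O.
Implicit hydrogens by atom environment:
  5 × C: 1 H each → 5
  2 × C: no H
  2 × O: no H
  1 × C: 2 H
  1 × Cl: no H
  1 × N (charge +1): no H
  1 × N: no H
  1 × O (charge -1): no H
  Total hydrogens = 7.
Molecular formula: C8H7ClN2O3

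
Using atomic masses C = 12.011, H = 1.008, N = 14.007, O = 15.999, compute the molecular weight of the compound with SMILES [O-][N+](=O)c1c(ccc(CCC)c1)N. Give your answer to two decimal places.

180.21

Molecular formula: C9H12N2O2.
M = 9×12.011 + 12×1.008 + 2×14.007 + 2×15.999 = 180.21 g/mol.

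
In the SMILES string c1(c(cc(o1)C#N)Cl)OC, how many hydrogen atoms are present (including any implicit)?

Hydrogens are implicit in SMILES; fill each atom to its normal valence:
  3 × C (aromatic): no H
  1 × C: 3 H
  1 × C (aromatic): 1 H
  1 × C: no H
  1 × Cl: no H
  1 × N: no H
  1 × O (aromatic): no H
  1 × O: no H
  Total hydrogens = 4.

4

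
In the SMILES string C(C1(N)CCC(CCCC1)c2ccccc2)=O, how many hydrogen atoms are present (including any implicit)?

21

Hydrogens are implicit in SMILES; fill each atom to its normal valence:
  6 × C: 2 H each → 12
  5 × C (aromatic): 1 H each → 5
  2 × C: 1 H each → 2
  1 × C: no H
  1 × C (aromatic): no H
  1 × N: 2 H
  1 × O: no H
  Total hydrogens = 21.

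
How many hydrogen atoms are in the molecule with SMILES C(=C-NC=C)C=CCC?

Hydrogens are implicit in SMILES; fill each atom to its normal valence:
  5 × C: 1 H each → 5
  2 × C: 2 H each → 4
  1 × C: 3 H
  1 × N: 1 H
  Total hydrogens = 13.

13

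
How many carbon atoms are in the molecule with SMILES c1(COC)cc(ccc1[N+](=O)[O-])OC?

The symbol for carbon appears 9 times in the SMILES. Lowercase c denotes aromatic carbon and counts toward C.

9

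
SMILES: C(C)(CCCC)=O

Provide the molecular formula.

C6H12O

Heavy atoms from the SMILES: 6 C, 1 O.
Implicit hydrogens by atom environment:
  3 × C: 2 H each → 6
  2 × C: 3 H each → 6
  1 × C: no H
  1 × O: no H
  Total hydrogens = 12.
Molecular formula: C6H12O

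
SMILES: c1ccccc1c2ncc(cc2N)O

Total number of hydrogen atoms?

10

Hydrogens are implicit in SMILES; fill each atom to its normal valence:
  7 × C (aromatic): 1 H each → 7
  4 × C (aromatic): no H
  1 × N: 2 H
  1 × N (aromatic): no H
  1 × O: 1 H
  Total hydrogens = 10.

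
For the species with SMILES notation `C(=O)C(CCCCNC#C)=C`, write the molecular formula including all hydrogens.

C9H13NO

Heavy atoms from the SMILES: 9 C, 1 N, 1 O.
Implicit hydrogens by atom environment:
  5 × C: 2 H each → 10
  2 × C: 1 H each → 2
  2 × C: no H
  1 × N: 1 H
  1 × O: no H
  Total hydrogens = 13.
Molecular formula: C9H13NO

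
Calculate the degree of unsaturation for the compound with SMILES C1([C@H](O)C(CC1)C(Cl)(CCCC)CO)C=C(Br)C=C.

Molecular formula from the SMILES: C15H24BrClO2.
DoU = (2C + 2 + N − H − X)/2 = (2·15 + 2 + 0 − 24 − 2)/2 = 6/2 = 3.
(Structurally: 1 ring(s) + 2 π bond(s) = 3.)

3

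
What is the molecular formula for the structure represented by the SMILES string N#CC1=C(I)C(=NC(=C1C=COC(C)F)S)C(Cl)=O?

C11H7ClFIN2O2S

Heavy atoms from the SMILES: 11 C, 1 Cl, 1 F, 1 I, 2 N, 2 O, 1 S.
Implicit hydrogens by atom environment:
  5 × C (aromatic): no H
  3 × C: 1 H each → 3
  2 × C: no H
  2 × O: no H
  1 × C: 3 H
  1 × Cl: no H
  1 × F: no H
  1 × I: no H
  1 × N (aromatic): no H
  1 × N: no H
  1 × S: 1 H
  Total hydrogens = 7.
Molecular formula: C11H7ClFIN2O2S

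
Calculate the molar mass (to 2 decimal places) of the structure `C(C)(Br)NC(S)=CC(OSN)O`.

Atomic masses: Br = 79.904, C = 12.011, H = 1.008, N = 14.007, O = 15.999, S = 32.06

Molecular formula: C5H11BrN2O2S2.
M = 1×79.904 + 5×12.011 + 11×1.008 + 2×14.007 + 2×15.999 + 2×32.06 = 275.18 g/mol.

275.18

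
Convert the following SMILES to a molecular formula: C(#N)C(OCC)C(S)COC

Heavy atoms from the SMILES: 7 C, 1 N, 2 O, 1 S.
Implicit hydrogens by atom environment:
  2 × C: 3 H each → 6
  2 × C: 2 H each → 4
  2 × C: 1 H each → 2
  2 × O: no H
  1 × C: no H
  1 × N: no H
  1 × S: 1 H
  Total hydrogens = 13.
Molecular formula: C7H13NO2S

C7H13NO2S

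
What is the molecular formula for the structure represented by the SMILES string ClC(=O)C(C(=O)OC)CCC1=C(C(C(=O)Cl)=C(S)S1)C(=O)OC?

C13H12Cl2O6S2

Heavy atoms from the SMILES: 13 C, 2 Cl, 6 O, 2 S.
Implicit hydrogens by atom environment:
  6 × O: no H
  4 × C (aromatic): no H
  4 × C: no H
  2 × C: 3 H each → 6
  2 × C: 2 H each → 4
  2 × Cl: no H
  1 × C: 1 H
  1 × S: 1 H
  1 × S (aromatic): no H
  Total hydrogens = 12.
Molecular formula: C13H12Cl2O6S2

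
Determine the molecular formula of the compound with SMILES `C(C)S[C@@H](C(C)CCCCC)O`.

Heavy atoms from the SMILES: 10 C, 1 O, 1 S.
Implicit hydrogens by atom environment:
  5 × C: 2 H each → 10
  3 × C: 3 H each → 9
  2 × C: 1 H each → 2
  1 × O: 1 H
  1 × S: no H
  Total hydrogens = 22.
Molecular formula: C10H22OS

C10H22OS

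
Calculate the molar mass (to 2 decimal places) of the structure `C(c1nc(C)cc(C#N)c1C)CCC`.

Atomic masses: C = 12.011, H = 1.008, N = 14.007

Molecular formula: C12H16N2.
M = 12×12.011 + 16×1.008 + 2×14.007 = 188.27 g/mol.

188.27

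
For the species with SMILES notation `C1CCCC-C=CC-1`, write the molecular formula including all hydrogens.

Heavy atoms from the SMILES: 8 C.
Implicit hydrogens by atom environment:
  6 × C: 2 H each → 12
  2 × C: 1 H each → 2
  Total hydrogens = 14.
Molecular formula: C8H14

C8H14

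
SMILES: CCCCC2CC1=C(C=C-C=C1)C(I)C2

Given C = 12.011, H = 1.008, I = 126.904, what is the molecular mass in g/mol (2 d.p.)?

314.21

Molecular formula: C14H19I.
M = 14×12.011 + 19×1.008 + 1×126.904 = 314.21 g/mol.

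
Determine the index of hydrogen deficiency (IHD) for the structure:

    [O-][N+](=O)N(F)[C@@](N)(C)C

Molecular formula from the SMILES: C3H8FN3O2.
DoU = (2C + 2 + N − H − X)/2 = (2·3 + 2 + 3 − 8 − 1)/2 = 2/2 = 1.
(Structurally: 0 ring(s) + 1 π bond(s) = 1.)

1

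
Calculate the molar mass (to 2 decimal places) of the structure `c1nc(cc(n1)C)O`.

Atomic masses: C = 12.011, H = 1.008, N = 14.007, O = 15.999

Molecular formula: C5H6N2O.
M = 5×12.011 + 6×1.008 + 2×14.007 + 1×15.999 = 110.12 g/mol.

110.12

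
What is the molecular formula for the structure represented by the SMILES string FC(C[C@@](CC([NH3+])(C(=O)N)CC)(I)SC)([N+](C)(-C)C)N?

[C12H28FIN4OS]2+

Heavy atoms from the SMILES: 12 C, 1 F, 1 I, 4 N, 1 O, 1 S.
Implicit hydrogens by atom environment:
  5 × C: 3 H each → 15
  4 × C: no H
  3 × C: 2 H each → 6
  2 × N: 2 H each → 4
  1 × F: no H
  1 × I: no H
  1 × N (charge +1): 3 H
  1 × N (charge +1): no H
  1 × O: no H
  1 × S: no H
  Total hydrogens = 28.
Net charge +2.
Molecular formula: [C12H28FIN4OS]2+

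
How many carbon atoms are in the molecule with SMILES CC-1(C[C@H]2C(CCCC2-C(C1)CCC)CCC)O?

17

The symbol for carbon appears 17 times in the SMILES.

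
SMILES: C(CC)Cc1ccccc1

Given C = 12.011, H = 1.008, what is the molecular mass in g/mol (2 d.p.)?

134.22

Molecular formula: C10H14.
M = 10×12.011 + 14×1.008 = 134.22 g/mol.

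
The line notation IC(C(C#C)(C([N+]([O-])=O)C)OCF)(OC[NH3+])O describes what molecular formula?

Heavy atoms from the SMILES: 8 C, 1 F, 1 I, 2 N, 5 O.
Implicit hydrogens by atom environment:
  3 × C: no H
  3 × O: no H
  2 × C: 2 H each → 4
  2 × C: 1 H each → 2
  1 × C: 3 H
  1 × F: no H
  1 × I: no H
  1 × N (charge +1): 3 H
  1 × N (charge +1): no H
  1 × O: 1 H
  1 × O (charge -1): no H
  Total hydrogens = 13.
Net charge +1.
Molecular formula: C8H13FIN2O5+

C8H13FIN2O5+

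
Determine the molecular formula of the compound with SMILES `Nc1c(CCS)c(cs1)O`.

Heavy atoms from the SMILES: 6 C, 1 N, 1 O, 2 S.
Implicit hydrogens by atom environment:
  3 × C (aromatic): no H
  2 × C: 2 H each → 4
  1 × C (aromatic): 1 H
  1 × N: 2 H
  1 × O: 1 H
  1 × S: 1 H
  1 × S (aromatic): no H
  Total hydrogens = 9.
Molecular formula: C6H9NOS2

C6H9NOS2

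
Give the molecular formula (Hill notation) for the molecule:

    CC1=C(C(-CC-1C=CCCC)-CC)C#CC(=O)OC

Heavy atoms from the SMILES: 17 C, 2 O.
Implicit hydrogens by atom environment:
  5 × C: no H
  4 × C: 3 H each → 12
  4 × C: 2 H each → 8
  4 × C: 1 H each → 4
  2 × O: no H
  Total hydrogens = 24.
Molecular formula: C17H24O2

C17H24O2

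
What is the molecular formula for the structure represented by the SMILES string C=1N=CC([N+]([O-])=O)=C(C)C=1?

C6H6N2O2

Heavy atoms from the SMILES: 6 C, 2 N, 2 O.
Implicit hydrogens by atom environment:
  3 × C (aromatic): 1 H each → 3
  2 × C (aromatic): no H
  1 × C: 3 H
  1 × N (aromatic): no H
  1 × N (charge +1): no H
  1 × O: no H
  1 × O (charge -1): no H
  Total hydrogens = 6.
Molecular formula: C6H6N2O2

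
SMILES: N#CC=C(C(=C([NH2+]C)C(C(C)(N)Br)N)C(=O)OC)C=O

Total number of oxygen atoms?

3

The symbol for oxygen appears 3 times in the SMILES.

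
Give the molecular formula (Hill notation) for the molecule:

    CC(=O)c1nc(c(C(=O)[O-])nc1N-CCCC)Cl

C11H13ClN3O3-

Heavy atoms from the SMILES: 11 C, 1 Cl, 3 N, 3 O.
Implicit hydrogens by atom environment:
  4 × C (aromatic): no H
  3 × C: 2 H each → 6
  2 × C: 3 H each → 6
  2 × C: no H
  2 × N (aromatic): no H
  2 × O: no H
  1 × Cl: no H
  1 × N: 1 H
  1 × O (charge -1): no H
  Total hydrogens = 13.
Net charge -1.
Molecular formula: C11H13ClN3O3-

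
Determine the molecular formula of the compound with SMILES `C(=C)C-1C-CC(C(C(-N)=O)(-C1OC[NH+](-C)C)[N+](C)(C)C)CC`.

Heavy atoms from the SMILES: 17 C, 3 N, 2 O.
Implicit hydrogens by atom environment:
  6 × C: 3 H each → 18
  5 × C: 2 H each → 10
  4 × C: 1 H each → 4
  2 × C: no H
  2 × O: no H
  1 × N: 2 H
  1 × N (charge +1): 1 H
  1 × N (charge +1): no H
  Total hydrogens = 35.
Net charge +2.
Molecular formula: [C17H35N3O2]2+

[C17H35N3O2]2+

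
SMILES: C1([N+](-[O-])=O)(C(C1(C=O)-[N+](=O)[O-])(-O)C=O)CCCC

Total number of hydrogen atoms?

Hydrogens are implicit in SMILES; fill each atom to its normal valence:
  4 × O: no H
  3 × C: 2 H each → 6
  3 × C: no H
  2 × C: 1 H each → 2
  2 × N (charge +1): no H
  2 × O (charge -1): no H
  1 × C: 3 H
  1 × O: 1 H
  Total hydrogens = 12.

12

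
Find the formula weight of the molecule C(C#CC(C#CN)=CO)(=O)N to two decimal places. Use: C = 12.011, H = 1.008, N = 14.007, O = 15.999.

150.14

Molecular formula: C7H6N2O2.
M = 7×12.011 + 6×1.008 + 2×14.007 + 2×15.999 = 150.14 g/mol.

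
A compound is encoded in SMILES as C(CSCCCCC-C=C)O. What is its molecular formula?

C9H18OS

Heavy atoms from the SMILES: 9 C, 1 O, 1 S.
Implicit hydrogens by atom environment:
  8 × C: 2 H each → 16
  1 × C: 1 H
  1 × O: 1 H
  1 × S: no H
  Total hydrogens = 18.
Molecular formula: C9H18OS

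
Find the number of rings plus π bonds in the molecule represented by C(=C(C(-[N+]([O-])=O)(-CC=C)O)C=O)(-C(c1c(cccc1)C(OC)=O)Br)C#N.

Molecular formula from the SMILES: C17H15BrN2O6.
DoU = (2C + 2 + N − H − X)/2 = (2·17 + 2 + 2 − 15 − 1)/2 = 22/2 = 11.
(Structurally: 1 ring(s) + 10 π bond(s) = 11.)

11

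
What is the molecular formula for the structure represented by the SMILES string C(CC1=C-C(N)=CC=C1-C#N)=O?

C9H8N2O

Heavy atoms from the SMILES: 9 C, 2 N, 1 O.
Implicit hydrogens by atom environment:
  3 × C (aromatic): 1 H each → 3
  3 × C (aromatic): no H
  1 × C: 2 H
  1 × C: 1 H
  1 × C: no H
  1 × N: 2 H
  1 × N: no H
  1 × O: no H
  Total hydrogens = 8.
Molecular formula: C9H8N2O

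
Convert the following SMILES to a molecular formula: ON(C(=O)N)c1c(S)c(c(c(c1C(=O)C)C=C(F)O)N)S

C11H12FN3O4S2

Heavy atoms from the SMILES: 11 C, 1 F, 3 N, 4 O, 2 S.
Implicit hydrogens by atom environment:
  6 × C (aromatic): no H
  3 × C: no H
  2 × N: 2 H each → 4
  2 × O: 1 H each → 2
  2 × O: no H
  2 × S: 1 H each → 2
  1 × C: 3 H
  1 × C: 1 H
  1 × F: no H
  1 × N: no H
  Total hydrogens = 12.
Molecular formula: C11H12FN3O4S2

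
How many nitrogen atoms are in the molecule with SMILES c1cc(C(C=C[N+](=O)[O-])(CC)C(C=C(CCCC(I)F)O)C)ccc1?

The symbol for nitrogen appears 1 time in the SMILES.

1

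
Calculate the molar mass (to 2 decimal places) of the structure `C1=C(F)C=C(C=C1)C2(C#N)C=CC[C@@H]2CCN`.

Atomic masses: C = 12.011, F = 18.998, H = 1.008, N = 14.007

230.29

Molecular formula: C14H15FN2.
M = 14×12.011 + 1×18.998 + 15×1.008 + 2×14.007 = 230.29 g/mol.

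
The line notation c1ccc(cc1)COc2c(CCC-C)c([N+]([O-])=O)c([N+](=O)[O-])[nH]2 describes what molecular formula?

C15H17N3O5

Heavy atoms from the SMILES: 15 C, 3 N, 5 O.
Implicit hydrogens by atom environment:
  5 × C (aromatic): 1 H each → 5
  5 × C (aromatic): no H
  4 × C: 2 H each → 8
  3 × O: no H
  2 × N (charge +1): no H
  2 × O (charge -1): no H
  1 × C: 3 H
  1 × N (aromatic): 1 H
  Total hydrogens = 17.
Molecular formula: C15H17N3O5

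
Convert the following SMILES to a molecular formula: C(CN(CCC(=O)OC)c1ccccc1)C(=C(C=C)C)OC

C18H25NO3

Heavy atoms from the SMILES: 18 C, 1 N, 3 O.
Implicit hydrogens by atom environment:
  5 × C: 2 H each → 10
  5 × C (aromatic): 1 H each → 5
  3 × C: 3 H each → 9
  3 × C: no H
  3 × O: no H
  1 × C: 1 H
  1 × C (aromatic): no H
  1 × N: no H
  Total hydrogens = 25.
Molecular formula: C18H25NO3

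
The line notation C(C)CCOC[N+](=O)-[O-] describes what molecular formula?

Heavy atoms from the SMILES: 5 C, 1 N, 3 O.
Implicit hydrogens by atom environment:
  4 × C: 2 H each → 8
  2 × O: no H
  1 × C: 3 H
  1 × N (charge +1): no H
  1 × O (charge -1): no H
  Total hydrogens = 11.
Molecular formula: C5H11NO3

C5H11NO3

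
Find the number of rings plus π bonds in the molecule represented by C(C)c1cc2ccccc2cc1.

Molecular formula from the SMILES: C12H12.
DoU = (2C + 2 + N − H − X)/2 = (2·12 + 2 + 0 − 12 − 0)/2 = 14/2 = 7.
(Structurally: 2 ring(s) + 5 π bond(s) = 7.)

7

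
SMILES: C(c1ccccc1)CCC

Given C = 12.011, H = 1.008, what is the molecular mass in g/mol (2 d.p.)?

134.22

Molecular formula: C10H14.
M = 10×12.011 + 14×1.008 = 134.22 g/mol.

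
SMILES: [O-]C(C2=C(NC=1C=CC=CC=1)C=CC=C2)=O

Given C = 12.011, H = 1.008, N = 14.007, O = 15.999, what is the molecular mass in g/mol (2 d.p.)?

212.23

Molecular formula: C13H10NO2-.
M = 13×12.011 + 10×1.008 + 1×14.007 + 2×15.999 = 212.23 g/mol.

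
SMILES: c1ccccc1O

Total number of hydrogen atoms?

Hydrogens are implicit in SMILES; fill each atom to its normal valence:
  5 × C (aromatic): 1 H each → 5
  1 × C (aromatic): no H
  1 × O: 1 H
  Total hydrogens = 6.

6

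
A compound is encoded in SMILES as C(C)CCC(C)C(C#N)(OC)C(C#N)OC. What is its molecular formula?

C12H20N2O2

Heavy atoms from the SMILES: 12 C, 2 N, 2 O.
Implicit hydrogens by atom environment:
  4 × C: 3 H each → 12
  3 × C: 2 H each → 6
  3 × C: no H
  2 × C: 1 H each → 2
  2 × N: no H
  2 × O: no H
  Total hydrogens = 20.
Molecular formula: C12H20N2O2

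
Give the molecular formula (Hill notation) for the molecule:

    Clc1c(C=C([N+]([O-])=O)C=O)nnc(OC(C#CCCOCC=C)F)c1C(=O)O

Heavy atoms from the SMILES: 16 C, 1 Cl, 1 F, 3 N, 7 O.
Implicit hydrogens by atom environment:
  5 × O: no H
  4 × C: 2 H each → 8
  4 × C: 1 H each → 4
  4 × C (aromatic): no H
  4 × C: no H
  2 × N (aromatic): no H
  1 × Cl: no H
  1 × F: no H
  1 × N (charge +1): no H
  1 × O: 1 H
  1 × O (charge -1): no H
  Total hydrogens = 13.
Molecular formula: C16H13ClFN3O7

C16H13ClFN3O7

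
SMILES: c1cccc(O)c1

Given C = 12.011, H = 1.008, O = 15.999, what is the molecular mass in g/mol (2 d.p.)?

94.11

Molecular formula: C6H6O.
M = 6×12.011 + 6×1.008 + 1×15.999 = 94.11 g/mol.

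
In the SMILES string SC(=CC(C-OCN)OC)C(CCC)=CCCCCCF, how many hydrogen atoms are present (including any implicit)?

30

Hydrogens are implicit in SMILES; fill each atom to its normal valence:
  9 × C: 2 H each → 18
  3 × C: 1 H each → 3
  2 × C: 3 H each → 6
  2 × C: no H
  2 × O: no H
  1 × F: no H
  1 × N: 2 H
  1 × S: 1 H
  Total hydrogens = 30.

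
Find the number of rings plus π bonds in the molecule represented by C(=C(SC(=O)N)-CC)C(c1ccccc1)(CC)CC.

Molecular formula from the SMILES: C16H23NOS.
DoU = (2C + 2 + N − H − X)/2 = (2·16 + 2 + 1 − 23 − 0)/2 = 12/2 = 6.
(Structurally: 1 ring(s) + 5 π bond(s) = 6.)

6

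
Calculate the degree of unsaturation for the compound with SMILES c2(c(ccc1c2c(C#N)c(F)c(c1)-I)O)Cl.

9

Molecular formula from the SMILES: C11H4ClFINO.
DoU = (2C + 2 + N − H − X)/2 = (2·11 + 2 + 1 − 4 − 3)/2 = 18/2 = 9.
(Structurally: 2 ring(s) + 7 π bond(s) = 9.)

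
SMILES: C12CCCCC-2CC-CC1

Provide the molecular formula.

C10H18

Heavy atoms from the SMILES: 10 C.
Implicit hydrogens by atom environment:
  8 × C: 2 H each → 16
  2 × C: 1 H each → 2
  Total hydrogens = 18.
Molecular formula: C10H18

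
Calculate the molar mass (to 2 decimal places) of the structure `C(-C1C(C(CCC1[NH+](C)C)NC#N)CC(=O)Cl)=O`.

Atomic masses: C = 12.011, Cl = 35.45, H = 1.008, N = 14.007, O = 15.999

272.75

Molecular formula: C12H19ClN3O2+.
M = 12×12.011 + 1×35.45 + 19×1.008 + 3×14.007 + 2×15.999 = 272.75 g/mol.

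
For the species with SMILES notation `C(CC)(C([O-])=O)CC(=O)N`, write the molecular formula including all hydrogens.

Heavy atoms from the SMILES: 6 C, 1 N, 3 O.
Implicit hydrogens by atom environment:
  2 × C: 2 H each → 4
  2 × C: no H
  2 × O: no H
  1 × C: 3 H
  1 × C: 1 H
  1 × N: 2 H
  1 × O (charge -1): no H
  Total hydrogens = 10.
Net charge -1.
Molecular formula: C6H10NO3-

C6H10NO3-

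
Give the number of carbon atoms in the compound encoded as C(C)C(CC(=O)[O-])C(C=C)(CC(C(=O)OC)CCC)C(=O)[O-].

The symbol for carbon appears 16 times in the SMILES.

16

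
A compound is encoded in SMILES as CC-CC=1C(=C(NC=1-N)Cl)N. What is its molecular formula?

Heavy atoms from the SMILES: 7 C, 1 Cl, 3 N.
Implicit hydrogens by atom environment:
  4 × C (aromatic): no H
  2 × C: 2 H each → 4
  2 × N: 2 H each → 4
  1 × C: 3 H
  1 × Cl: no H
  1 × N (aromatic): 1 H
  Total hydrogens = 12.
Molecular formula: C7H12ClN3

C7H12ClN3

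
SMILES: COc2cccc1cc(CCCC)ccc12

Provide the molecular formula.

Heavy atoms from the SMILES: 15 C, 1 O.
Implicit hydrogens by atom environment:
  6 × C (aromatic): 1 H each → 6
  4 × C (aromatic): no H
  3 × C: 2 H each → 6
  2 × C: 3 H each → 6
  1 × O: no H
  Total hydrogens = 18.
Molecular formula: C15H18O

C15H18O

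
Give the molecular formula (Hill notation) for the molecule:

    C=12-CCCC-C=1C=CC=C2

Heavy atoms from the SMILES: 10 C.
Implicit hydrogens by atom environment:
  4 × C: 2 H each → 8
  4 × C (aromatic): 1 H each → 4
  2 × C (aromatic): no H
  Total hydrogens = 12.
Molecular formula: C10H12

C10H12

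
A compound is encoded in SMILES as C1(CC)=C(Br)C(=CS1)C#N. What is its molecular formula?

C7H6BrNS

Heavy atoms from the SMILES: 1 Br, 7 C, 1 N, 1 S.
Implicit hydrogens by atom environment:
  3 × C (aromatic): no H
  1 × Br: no H
  1 × C: 3 H
  1 × C: 2 H
  1 × C (aromatic): 1 H
  1 × C: no H
  1 × N: no H
  1 × S (aromatic): no H
  Total hydrogens = 6.
Molecular formula: C7H6BrNS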